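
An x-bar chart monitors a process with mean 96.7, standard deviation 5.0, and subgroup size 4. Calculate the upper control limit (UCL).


UCL = 96.7 + 3 * 5.0 / sqrt(4)

104.2


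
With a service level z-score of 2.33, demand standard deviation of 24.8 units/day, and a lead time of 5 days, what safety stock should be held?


Formula: SS = z * sigma_d * sqrt(LT)
sqrt(LT) = sqrt(5) = 2.2361
SS = 2.33 * 24.8 * 2.2361
SS = 129.2 units

129.2 units


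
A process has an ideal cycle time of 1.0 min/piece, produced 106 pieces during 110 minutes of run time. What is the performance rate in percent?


Formula: Performance = (Ideal CT * Total Count) / Run Time * 100
Ideal output time = 1.0 * 106 = 106.0 min
Performance = 106.0 / 110 * 100 = 96.4%

96.4%


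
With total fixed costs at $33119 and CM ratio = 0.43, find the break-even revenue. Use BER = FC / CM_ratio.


Formula: BER = Fixed Costs / Contribution Margin Ratio
BER = $33119 / 0.43
BER = $77020.93 (to the nearest cent)

$77020.93


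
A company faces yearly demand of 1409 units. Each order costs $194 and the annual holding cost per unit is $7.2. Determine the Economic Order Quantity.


Formula: EOQ = sqrt(2 * D * S / H)
Numerator: 2 * 1409 * 194 = 546692
2DS/H = 546692 / 7.2 = 75929.4
EOQ = sqrt(75929.4) = 275.6 units

275.6 units


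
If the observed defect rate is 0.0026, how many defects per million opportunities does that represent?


DPMO = defect_rate * 1000000 = 0.0026 * 1000000

2600


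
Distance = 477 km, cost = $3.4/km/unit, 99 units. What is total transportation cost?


TC = dist * cost * units = 477 * 3.4 * 99 = $160558.20

$160558.20


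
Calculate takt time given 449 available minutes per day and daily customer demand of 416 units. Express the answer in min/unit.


Formula: Takt Time = Available Production Time / Customer Demand
Takt = 449 min/day / 416 units/day
Takt = 1.08 min/unit

1.08 min/unit


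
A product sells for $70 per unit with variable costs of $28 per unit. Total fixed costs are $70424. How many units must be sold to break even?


Formula: BEQ = Fixed Costs / (Price - Variable Cost)
Contribution margin = $70 - $28 = $42/unit
BEQ = ceil($70424 / $42/unit) = ceil(1676.76) = 1677 units

1677 units


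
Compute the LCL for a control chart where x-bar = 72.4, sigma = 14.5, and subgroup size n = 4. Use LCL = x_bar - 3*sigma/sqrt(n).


LCL = 72.4 - 3 * 14.5 / sqrt(4)

50.65


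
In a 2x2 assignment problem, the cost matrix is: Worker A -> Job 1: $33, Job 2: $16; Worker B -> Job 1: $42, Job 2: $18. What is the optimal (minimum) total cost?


Option 1: A->1 + B->2 = $33 + $18 = $51
Option 2: A->2 + B->1 = $16 + $42 = $58
Min cost = min($51, $58) = $51

$51


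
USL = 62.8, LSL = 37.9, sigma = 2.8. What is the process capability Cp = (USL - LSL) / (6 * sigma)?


Cp = (62.8 - 37.9) / (6 * 2.8)

1.48


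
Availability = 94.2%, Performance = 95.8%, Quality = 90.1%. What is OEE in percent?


Formula: OEE = Availability * Performance * Quality / 10000
A * P = 94.2% * 95.8% / 100 = 90.24%
OEE = 90.24% * 90.1% / 100 = 81.3%

81.3%


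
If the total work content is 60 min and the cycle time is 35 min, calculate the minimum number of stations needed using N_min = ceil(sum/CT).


Formula: N_min = ceil(Sum of Task Times / Cycle Time)
N_min = ceil(60 min / 35 min) = ceil(1.7143)
N_min = 2 stations

2


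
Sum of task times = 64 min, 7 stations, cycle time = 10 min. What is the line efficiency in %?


Formula: Efficiency = Sum of Task Times / (N_stations * CT) * 100
Total station capacity = 7 stations * 10 min = 70 min
Efficiency = 64 / 70 * 100 = 91.4%

91.4%


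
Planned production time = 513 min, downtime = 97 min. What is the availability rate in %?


Formula: Availability = (Planned Time - Downtime) / Planned Time * 100
Uptime = 513 - 97 = 416 min
Availability = 416 / 513 * 100 = 81.1%

81.1%


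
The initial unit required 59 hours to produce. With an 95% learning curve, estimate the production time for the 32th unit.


Formula: T_n = T_1 * (learning_rate)^(log2(n)) where learning_rate = rate/100
Doublings = log2(32) = 5
T_n = 59 * 0.95^5
T_n = 59 * 0.7738 = 45.7 hours

45.7 hours


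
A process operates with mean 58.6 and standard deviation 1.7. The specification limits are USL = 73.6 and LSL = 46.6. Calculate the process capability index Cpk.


Cpu = (73.6 - 58.6) / (3 * 1.7) = 2.94
Cpl = (58.6 - 46.6) / (3 * 1.7) = 2.35
Cpk = min(2.94, 2.35) = 2.35

2.35


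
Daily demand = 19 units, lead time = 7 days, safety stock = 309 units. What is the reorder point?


Formula: ROP = (Daily Demand * Lead Time) + Safety Stock
Demand during lead time = 19 * 7 = 133 units
ROP = 133 + 309 = 442 units

442 units


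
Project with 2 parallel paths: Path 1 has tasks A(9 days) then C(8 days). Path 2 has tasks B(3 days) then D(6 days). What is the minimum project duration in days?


Path 1 = 9 + 8 = 17 days
Path 2 = 3 + 6 = 9 days
Duration = max(17, 9) = 17 days

17 days


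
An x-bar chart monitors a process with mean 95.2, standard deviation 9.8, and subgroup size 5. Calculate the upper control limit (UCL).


UCL = 95.2 + 3 * 9.8 / sqrt(5)

108.35


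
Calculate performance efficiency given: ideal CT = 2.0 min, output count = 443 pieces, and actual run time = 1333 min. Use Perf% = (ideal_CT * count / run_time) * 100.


Formula: Performance = (Ideal CT * Total Count) / Run Time * 100
Ideal output time = 2.0 * 443 = 886.0 min
Performance = 886.0 / 1333 * 100 = 66.5%

66.5%


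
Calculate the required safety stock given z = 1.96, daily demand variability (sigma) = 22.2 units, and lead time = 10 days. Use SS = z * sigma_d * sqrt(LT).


Formula: SS = z * sigma_d * sqrt(LT)
sqrt(LT) = sqrt(10) = 3.1623
SS = 1.96 * 22.2 * 3.1623
SS = 137.6 units

137.6 units


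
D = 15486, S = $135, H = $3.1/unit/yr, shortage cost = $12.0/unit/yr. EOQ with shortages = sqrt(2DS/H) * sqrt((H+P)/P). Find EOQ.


Formula: EOQ* = sqrt(2DS/H) * sqrt((H+P)/P)
Base EOQ = sqrt(2*15486*135/3.1) = 1161.37 units
Correction = sqrt((3.1+12.0)/12.0) = 1.12175
EOQ* = 1161.37 * 1.12175 = 1302.8 units

1302.8 units


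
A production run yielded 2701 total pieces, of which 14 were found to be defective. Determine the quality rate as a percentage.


Formula: Quality Rate = Good Pieces / Total Pieces * 100
Good pieces = 2701 - 14 = 2687
QR = 2687 / 2701 * 100 = 99.5%

99.5%


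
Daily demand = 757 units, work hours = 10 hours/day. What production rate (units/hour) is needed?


Formula: Production Rate = Daily Demand / Available Hours
Rate = 757 units/day / 10 hours/day
Rate = 75.7 units/hour

75.7 units/hour


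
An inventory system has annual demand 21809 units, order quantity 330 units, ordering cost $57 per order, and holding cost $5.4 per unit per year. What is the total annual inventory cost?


TC = 21809/330 * 57 + 330/2 * 5.4

$4658.01


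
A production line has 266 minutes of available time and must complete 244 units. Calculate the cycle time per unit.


Formula: CT = Available Time / Number of Units
CT = 266 min / 244 units
CT = 1.09 min/unit

1.09 min/unit


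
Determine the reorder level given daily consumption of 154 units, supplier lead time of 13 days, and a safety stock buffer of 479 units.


Formula: ROP = (Daily Demand * Lead Time) + Safety Stock
Demand during lead time = 154 * 13 = 2002 units
ROP = 2002 + 479 = 2481 units

2481 units


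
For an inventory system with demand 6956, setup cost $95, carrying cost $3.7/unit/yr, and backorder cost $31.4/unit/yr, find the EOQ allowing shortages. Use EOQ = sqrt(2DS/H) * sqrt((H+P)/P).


Formula: EOQ* = sqrt(2DS/H) * sqrt((H+P)/P)
Base EOQ = sqrt(2*6956*95/3.7) = 597.66 units
Correction = sqrt((3.7+31.4)/31.4) = 1.05728
EOQ* = 597.66 * 1.05728 = 631.9 units

631.9 units


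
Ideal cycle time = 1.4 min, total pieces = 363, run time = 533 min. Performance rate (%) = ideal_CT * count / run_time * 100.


Formula: Performance = (Ideal CT * Total Count) / Run Time * 100
Ideal output time = 1.4 * 363 = 508.2 min
Performance = 508.2 / 533 * 100 = 95.3%

95.3%


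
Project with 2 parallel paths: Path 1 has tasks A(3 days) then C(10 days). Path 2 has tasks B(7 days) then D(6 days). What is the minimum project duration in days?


Path 1 = 3 + 10 = 13 days
Path 2 = 7 + 6 = 13 days
Duration = max(13, 13) = 13 days

13 days


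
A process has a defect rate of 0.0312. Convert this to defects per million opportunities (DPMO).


DPMO = defect_rate * 1000000 = 0.0312 * 1000000

31200


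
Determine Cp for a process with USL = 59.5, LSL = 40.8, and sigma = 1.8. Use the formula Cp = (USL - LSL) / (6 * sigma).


Cp = (59.5 - 40.8) / (6 * 1.8)

1.73


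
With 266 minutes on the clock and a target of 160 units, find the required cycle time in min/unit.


Formula: CT = Available Time / Number of Units
CT = 266 min / 160 units
CT = 1.66 min/unit

1.66 min/unit


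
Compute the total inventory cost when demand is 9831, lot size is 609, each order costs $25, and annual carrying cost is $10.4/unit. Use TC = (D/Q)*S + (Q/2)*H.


TC = 9831/609 * 25 + 609/2 * 10.4

$3570.37


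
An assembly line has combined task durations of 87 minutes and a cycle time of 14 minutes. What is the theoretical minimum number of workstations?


Formula: N_min = ceil(Sum of Task Times / Cycle Time)
N_min = ceil(87 min / 14 min) = ceil(6.2143)
N_min = 7 stations

7


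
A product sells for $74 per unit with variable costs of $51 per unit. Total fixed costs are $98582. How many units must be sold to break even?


Formula: BEQ = Fixed Costs / (Price - Variable Cost)
Contribution margin = $74 - $51 = $23/unit
BEQ = ceil($98582 / $23/unit) = ceil(4286.17) = 4287 units

4287 units


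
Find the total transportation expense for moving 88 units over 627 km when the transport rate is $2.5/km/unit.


TC = dist * cost * units = 627 * 2.5 * 88 = $137940.00

$137940.00


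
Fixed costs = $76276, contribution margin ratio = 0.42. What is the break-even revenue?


Formula: BER = Fixed Costs / Contribution Margin Ratio
BER = $76276 / 0.42
BER = $181609.52 (to the nearest cent)

$181609.52


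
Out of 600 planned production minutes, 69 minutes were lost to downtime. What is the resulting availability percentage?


Formula: Availability = (Planned Time - Downtime) / Planned Time * 100
Uptime = 600 - 69 = 531 min
Availability = 531 / 600 * 100 = 88.5%

88.5%


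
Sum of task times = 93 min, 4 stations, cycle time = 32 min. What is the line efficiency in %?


Formula: Efficiency = Sum of Task Times / (N_stations * CT) * 100
Total station capacity = 4 stations * 32 min = 128 min
Efficiency = 93 / 128 * 100 = 72.7%

72.7%


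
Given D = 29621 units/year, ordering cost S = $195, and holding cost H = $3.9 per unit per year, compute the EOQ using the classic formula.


Formula: EOQ = sqrt(2 * D * S / H)
Numerator: 2 * 29621 * 195 = 11552190
2DS/H = 11552190 / 3.9 = 2962100.0
EOQ = sqrt(2962100.0) = 1721.1 units

1721.1 units


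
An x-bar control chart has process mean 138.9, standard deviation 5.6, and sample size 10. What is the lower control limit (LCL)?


LCL = 138.9 - 3 * 5.6 / sqrt(10)

133.59


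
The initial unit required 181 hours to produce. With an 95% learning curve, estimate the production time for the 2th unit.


Formula: T_n = T_1 * (learning_rate)^(log2(n)) where learning_rate = rate/100
Doublings = log2(2) = 1
T_n = 181 * 0.95^1
T_n = 181 * 0.95 = 172.0 hours

172.0 hours


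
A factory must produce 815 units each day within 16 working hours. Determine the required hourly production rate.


Formula: Production Rate = Daily Demand / Available Hours
Rate = 815 units/day / 16 hours/day
Rate = 50.9 units/hour

50.9 units/hour


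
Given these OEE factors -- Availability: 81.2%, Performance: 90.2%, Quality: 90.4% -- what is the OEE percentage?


Formula: OEE = Availability * Performance * Quality / 10000
A * P = 81.2% * 90.2% / 100 = 73.24%
OEE = 73.24% * 90.4% / 100 = 66.2%

66.2%


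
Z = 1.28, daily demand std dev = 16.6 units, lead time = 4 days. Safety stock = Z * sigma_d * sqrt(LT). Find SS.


Formula: SS = z * sigma_d * sqrt(LT)
sqrt(LT) = sqrt(4) = 2.0
SS = 1.28 * 16.6 * 2.0
SS = 42.5 units

42.5 units


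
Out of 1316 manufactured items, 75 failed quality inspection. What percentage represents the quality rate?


Formula: Quality Rate = Good Pieces / Total Pieces * 100
Good pieces = 1316 - 75 = 1241
QR = 1241 / 1316 * 100 = 94.3%

94.3%


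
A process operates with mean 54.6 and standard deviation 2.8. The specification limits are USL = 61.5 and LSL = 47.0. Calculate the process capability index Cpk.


Cpu = (61.5 - 54.6) / (3 * 2.8) = 0.82
Cpl = (54.6 - 47.0) / (3 * 2.8) = 0.9
Cpk = min(0.82, 0.9) = 0.82

0.82


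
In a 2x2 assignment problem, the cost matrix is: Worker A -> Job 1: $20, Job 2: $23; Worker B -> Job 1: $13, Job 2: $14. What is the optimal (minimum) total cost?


Option 1: A->1 + B->2 = $20 + $14 = $34
Option 2: A->2 + B->1 = $23 + $13 = $36
Min cost = min($34, $36) = $34

$34


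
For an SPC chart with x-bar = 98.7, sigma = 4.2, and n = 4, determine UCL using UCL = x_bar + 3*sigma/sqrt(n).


UCL = 98.7 + 3 * 4.2 / sqrt(4)

105.0


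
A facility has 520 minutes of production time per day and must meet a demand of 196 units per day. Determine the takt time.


Formula: Takt Time = Available Production Time / Customer Demand
Takt = 520 min/day / 196 units/day
Takt = 2.65 min/unit

2.65 min/unit


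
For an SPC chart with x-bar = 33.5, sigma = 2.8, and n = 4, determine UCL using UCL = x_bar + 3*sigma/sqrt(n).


UCL = 33.5 + 3 * 2.8 / sqrt(4)

37.7


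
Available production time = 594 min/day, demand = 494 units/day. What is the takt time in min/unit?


Formula: Takt Time = Available Production Time / Customer Demand
Takt = 594 min/day / 494 units/day
Takt = 1.2 min/unit

1.2 min/unit


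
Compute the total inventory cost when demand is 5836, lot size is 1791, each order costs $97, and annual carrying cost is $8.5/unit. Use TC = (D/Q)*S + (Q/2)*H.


TC = 5836/1791 * 97 + 1791/2 * 8.5

$7927.83


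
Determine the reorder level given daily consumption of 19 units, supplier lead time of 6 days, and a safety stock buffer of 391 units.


Formula: ROP = (Daily Demand * Lead Time) + Safety Stock
Demand during lead time = 19 * 6 = 114 units
ROP = 114 + 391 = 505 units

505 units


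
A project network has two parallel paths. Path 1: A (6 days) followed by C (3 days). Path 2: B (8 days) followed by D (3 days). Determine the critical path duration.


Path 1 = 6 + 3 = 9 days
Path 2 = 8 + 3 = 11 days
Duration = max(9, 11) = 11 days

11 days


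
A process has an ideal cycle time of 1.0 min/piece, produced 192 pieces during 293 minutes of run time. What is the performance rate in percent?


Formula: Performance = (Ideal CT * Total Count) / Run Time * 100
Ideal output time = 1.0 * 192 = 192.0 min
Performance = 192.0 / 293 * 100 = 65.5%

65.5%


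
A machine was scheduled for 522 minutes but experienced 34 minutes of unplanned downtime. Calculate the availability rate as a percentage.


Formula: Availability = (Planned Time - Downtime) / Planned Time * 100
Uptime = 522 - 34 = 488 min
Availability = 488 / 522 * 100 = 93.5%

93.5%


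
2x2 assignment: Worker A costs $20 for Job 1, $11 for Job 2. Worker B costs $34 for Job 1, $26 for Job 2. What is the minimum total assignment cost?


Option 1: A->1 + B->2 = $20 + $26 = $46
Option 2: A->2 + B->1 = $11 + $34 = $45
Min cost = min($46, $45) = $45

$45


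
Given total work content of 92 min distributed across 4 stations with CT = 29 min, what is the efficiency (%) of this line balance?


Formula: Efficiency = Sum of Task Times / (N_stations * CT) * 100
Total station capacity = 4 stations * 29 min = 116 min
Efficiency = 92 / 116 * 100 = 79.3%

79.3%


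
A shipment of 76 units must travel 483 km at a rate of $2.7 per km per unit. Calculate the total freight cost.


TC = dist * cost * units = 483 * 2.7 * 76 = $99111.60

$99111.60


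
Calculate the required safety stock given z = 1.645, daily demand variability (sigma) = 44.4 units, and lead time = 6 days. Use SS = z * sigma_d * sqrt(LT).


Formula: SS = z * sigma_d * sqrt(LT)
sqrt(LT) = sqrt(6) = 2.4495
SS = 1.645 * 44.4 * 2.4495
SS = 178.9 units

178.9 units


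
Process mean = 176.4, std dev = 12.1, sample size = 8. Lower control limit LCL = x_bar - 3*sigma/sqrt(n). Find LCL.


LCL = 176.4 - 3 * 12.1 / sqrt(8)

163.57


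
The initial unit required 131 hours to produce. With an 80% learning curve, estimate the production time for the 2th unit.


Formula: T_n = T_1 * (learning_rate)^(log2(n)) where learning_rate = rate/100
Doublings = log2(2) = 1
T_n = 131 * 0.8^1
T_n = 131 * 0.8 = 104.8 hours

104.8 hours


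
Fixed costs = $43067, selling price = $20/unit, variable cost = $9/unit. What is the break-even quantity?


Formula: BEQ = Fixed Costs / (Price - Variable Cost)
Contribution margin = $20 - $9 = $11/unit
BEQ = ceil($43067 / $11/unit) = ceil(3915.18) = 3916 units

3916 units


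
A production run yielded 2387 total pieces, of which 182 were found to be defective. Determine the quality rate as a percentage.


Formula: Quality Rate = Good Pieces / Total Pieces * 100
Good pieces = 2387 - 182 = 2205
QR = 2205 / 2387 * 100 = 92.4%

92.4%


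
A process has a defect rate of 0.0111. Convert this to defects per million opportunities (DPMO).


DPMO = defect_rate * 1000000 = 0.0111 * 1000000

11100


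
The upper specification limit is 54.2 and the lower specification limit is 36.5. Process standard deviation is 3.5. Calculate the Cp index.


Cp = (54.2 - 36.5) / (6 * 3.5)

0.84


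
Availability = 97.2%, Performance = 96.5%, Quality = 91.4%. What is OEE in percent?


Formula: OEE = Availability * Performance * Quality / 10000
A * P = 97.2% * 96.5% / 100 = 93.8%
OEE = 93.8% * 91.4% / 100 = 85.7%

85.7%


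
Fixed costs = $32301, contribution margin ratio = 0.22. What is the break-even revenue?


Formula: BER = Fixed Costs / Contribution Margin Ratio
BER = $32301 / 0.22
BER = $146822.73 (to the nearest cent)

$146822.73


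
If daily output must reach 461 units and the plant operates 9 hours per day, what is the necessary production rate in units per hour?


Formula: Production Rate = Daily Demand / Available Hours
Rate = 461 units/day / 9 hours/day
Rate = 51.2 units/hour

51.2 units/hour


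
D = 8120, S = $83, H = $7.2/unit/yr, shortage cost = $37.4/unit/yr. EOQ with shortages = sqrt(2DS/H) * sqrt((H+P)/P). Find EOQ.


Formula: EOQ* = sqrt(2DS/H) * sqrt((H+P)/P)
Base EOQ = sqrt(2*8120*83/7.2) = 432.68 units
Correction = sqrt((7.2+37.4)/37.4) = 1.09202
EOQ* = 432.68 * 1.09202 = 472.5 units

472.5 units


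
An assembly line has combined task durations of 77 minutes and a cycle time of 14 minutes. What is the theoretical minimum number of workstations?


Formula: N_min = ceil(Sum of Task Times / Cycle Time)
N_min = ceil(77 min / 14 min) = ceil(5.5)
N_min = 6 stations

6


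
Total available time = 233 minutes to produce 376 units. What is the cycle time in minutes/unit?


Formula: CT = Available Time / Number of Units
CT = 233 min / 376 units
CT = 0.62 min/unit

0.62 min/unit


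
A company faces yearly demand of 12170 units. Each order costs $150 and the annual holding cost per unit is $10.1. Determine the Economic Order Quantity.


Formula: EOQ = sqrt(2 * D * S / H)
Numerator: 2 * 12170 * 150 = 3651000
2DS/H = 3651000 / 10.1 = 361485.1
EOQ = sqrt(361485.1) = 601.2 units

601.2 units


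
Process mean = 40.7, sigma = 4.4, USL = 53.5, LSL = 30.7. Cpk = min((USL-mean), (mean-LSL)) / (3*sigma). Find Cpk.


Cpu = (53.5 - 40.7) / (3 * 4.4) = 0.97
Cpl = (40.7 - 30.7) / (3 * 4.4) = 0.76
Cpk = min(0.97, 0.76) = 0.76

0.76


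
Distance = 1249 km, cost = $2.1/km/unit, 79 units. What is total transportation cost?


TC = dist * cost * units = 1249 * 2.1 * 79 = $207209.10

$207209.10


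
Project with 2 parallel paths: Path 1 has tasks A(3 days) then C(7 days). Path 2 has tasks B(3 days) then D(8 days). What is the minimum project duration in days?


Path 1 = 3 + 7 = 10 days
Path 2 = 3 + 8 = 11 days
Duration = max(10, 11) = 11 days

11 days


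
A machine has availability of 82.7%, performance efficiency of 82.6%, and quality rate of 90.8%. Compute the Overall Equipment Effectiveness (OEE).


Formula: OEE = Availability * Performance * Quality / 10000
A * P = 82.7% * 82.6% / 100 = 68.31%
OEE = 68.31% * 90.8% / 100 = 62.0%

62.0%


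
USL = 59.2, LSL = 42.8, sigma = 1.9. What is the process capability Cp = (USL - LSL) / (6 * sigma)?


Cp = (59.2 - 42.8) / (6 * 1.9)

1.44


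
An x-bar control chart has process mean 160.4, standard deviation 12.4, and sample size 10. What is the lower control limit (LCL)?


LCL = 160.4 - 3 * 12.4 / sqrt(10)

148.64


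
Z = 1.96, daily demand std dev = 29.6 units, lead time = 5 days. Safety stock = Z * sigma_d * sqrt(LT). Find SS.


Formula: SS = z * sigma_d * sqrt(LT)
sqrt(LT) = sqrt(5) = 2.2361
SS = 1.96 * 29.6 * 2.2361
SS = 129.7 units

129.7 units


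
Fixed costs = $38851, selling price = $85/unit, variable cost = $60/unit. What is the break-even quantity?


Formula: BEQ = Fixed Costs / (Price - Variable Cost)
Contribution margin = $85 - $60 = $25/unit
BEQ = ceil($38851 / $25/unit) = ceil(1554.04) = 1555 units

1555 units


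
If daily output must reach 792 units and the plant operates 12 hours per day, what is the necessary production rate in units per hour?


Formula: Production Rate = Daily Demand / Available Hours
Rate = 792 units/day / 12 hours/day
Rate = 66.0 units/hour

66.0 units/hour


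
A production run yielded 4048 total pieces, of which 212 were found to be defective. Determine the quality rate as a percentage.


Formula: Quality Rate = Good Pieces / Total Pieces * 100
Good pieces = 4048 - 212 = 3836
QR = 3836 / 4048 * 100 = 94.8%

94.8%


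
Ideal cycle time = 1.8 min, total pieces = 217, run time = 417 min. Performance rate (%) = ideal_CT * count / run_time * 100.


Formula: Performance = (Ideal CT * Total Count) / Run Time * 100
Ideal output time = 1.8 * 217 = 390.6 min
Performance = 390.6 / 417 * 100 = 93.7%

93.7%


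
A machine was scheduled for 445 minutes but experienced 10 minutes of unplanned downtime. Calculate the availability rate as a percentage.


Formula: Availability = (Planned Time - Downtime) / Planned Time * 100
Uptime = 445 - 10 = 435 min
Availability = 435 / 445 * 100 = 97.8%

97.8%


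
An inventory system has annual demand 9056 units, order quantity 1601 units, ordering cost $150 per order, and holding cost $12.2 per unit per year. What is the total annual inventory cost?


TC = 9056/1601 * 150 + 1601/2 * 12.2

$10614.57


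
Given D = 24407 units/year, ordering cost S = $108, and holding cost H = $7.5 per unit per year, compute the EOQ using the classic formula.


Formula: EOQ = sqrt(2 * D * S / H)
Numerator: 2 * 24407 * 108 = 5271912
2DS/H = 5271912 / 7.5 = 702921.6
EOQ = sqrt(702921.6) = 838.4 units

838.4 units


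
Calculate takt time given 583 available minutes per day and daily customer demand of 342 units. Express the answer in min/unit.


Formula: Takt Time = Available Production Time / Customer Demand
Takt = 583 min/day / 342 units/day
Takt = 1.7 min/unit

1.7 min/unit


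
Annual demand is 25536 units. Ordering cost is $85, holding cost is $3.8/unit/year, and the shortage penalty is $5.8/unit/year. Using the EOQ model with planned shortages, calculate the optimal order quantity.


Formula: EOQ* = sqrt(2DS/H) * sqrt((H+P)/P)
Base EOQ = sqrt(2*25536*85/3.8) = 1068.83 units
Correction = sqrt((3.8+5.8)/5.8) = 1.28654
EOQ* = 1068.83 * 1.28654 = 1375.1 units

1375.1 units


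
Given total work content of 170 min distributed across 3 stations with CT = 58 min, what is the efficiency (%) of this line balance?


Formula: Efficiency = Sum of Task Times / (N_stations * CT) * 100
Total station capacity = 3 stations * 58 min = 174 min
Efficiency = 170 / 174 * 100 = 97.7%

97.7%


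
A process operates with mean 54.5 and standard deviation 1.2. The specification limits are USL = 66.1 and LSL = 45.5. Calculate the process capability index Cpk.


Cpu = (66.1 - 54.5) / (3 * 1.2) = 3.22
Cpl = (54.5 - 45.5) / (3 * 1.2) = 2.5
Cpk = min(3.22, 2.5) = 2.5

2.5


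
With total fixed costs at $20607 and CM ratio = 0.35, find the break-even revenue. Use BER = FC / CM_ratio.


Formula: BER = Fixed Costs / Contribution Margin Ratio
BER = $20607 / 0.35
BER = $58877.14 (to the nearest cent)

$58877.14


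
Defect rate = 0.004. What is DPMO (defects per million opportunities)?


DPMO = defect_rate * 1000000 = 0.004 * 1000000

4000


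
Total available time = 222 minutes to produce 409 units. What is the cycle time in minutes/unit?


Formula: CT = Available Time / Number of Units
CT = 222 min / 409 units
CT = 0.54 min/unit

0.54 min/unit


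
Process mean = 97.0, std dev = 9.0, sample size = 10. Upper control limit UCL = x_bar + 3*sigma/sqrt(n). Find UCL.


UCL = 97.0 + 3 * 9.0 / sqrt(10)

105.54


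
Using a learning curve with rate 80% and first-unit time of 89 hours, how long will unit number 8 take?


Formula: T_n = T_1 * (learning_rate)^(log2(n)) where learning_rate = rate/100
Doublings = log2(8) = 3
T_n = 89 * 0.8^3
T_n = 89 * 0.512 = 45.6 hours

45.6 hours


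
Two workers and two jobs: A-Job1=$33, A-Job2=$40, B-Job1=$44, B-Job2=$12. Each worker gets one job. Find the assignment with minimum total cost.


Option 1: A->1 + B->2 = $33 + $12 = $45
Option 2: A->2 + B->1 = $40 + $44 = $84
Min cost = min($45, $84) = $45

$45


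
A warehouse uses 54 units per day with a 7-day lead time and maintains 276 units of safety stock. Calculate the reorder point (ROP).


Formula: ROP = (Daily Demand * Lead Time) + Safety Stock
Demand during lead time = 54 * 7 = 378 units
ROP = 378 + 276 = 654 units

654 units


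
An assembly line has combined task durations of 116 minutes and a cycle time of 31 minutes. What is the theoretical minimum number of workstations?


Formula: N_min = ceil(Sum of Task Times / Cycle Time)
N_min = ceil(116 min / 31 min) = ceil(3.7419)
N_min = 4 stations

4


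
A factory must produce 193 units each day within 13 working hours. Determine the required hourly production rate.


Formula: Production Rate = Daily Demand / Available Hours
Rate = 193 units/day / 13 hours/day
Rate = 14.8 units/hour

14.8 units/hour


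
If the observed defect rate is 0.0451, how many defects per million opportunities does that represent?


DPMO = defect_rate * 1000000 = 0.0451 * 1000000

45100


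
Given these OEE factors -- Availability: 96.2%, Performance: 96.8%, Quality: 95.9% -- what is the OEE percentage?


Formula: OEE = Availability * Performance * Quality / 10000
A * P = 96.2% * 96.8% / 100 = 93.12%
OEE = 93.12% * 95.9% / 100 = 89.3%

89.3%


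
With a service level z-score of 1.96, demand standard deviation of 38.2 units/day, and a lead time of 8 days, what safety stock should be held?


Formula: SS = z * sigma_d * sqrt(LT)
sqrt(LT) = sqrt(8) = 2.8284
SS = 1.96 * 38.2 * 2.8284
SS = 211.8 units

211.8 units


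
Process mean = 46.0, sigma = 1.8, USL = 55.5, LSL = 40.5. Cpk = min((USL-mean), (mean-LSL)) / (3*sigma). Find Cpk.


Cpu = (55.5 - 46.0) / (3 * 1.8) = 1.76
Cpl = (46.0 - 40.5) / (3 * 1.8) = 1.02
Cpk = min(1.76, 1.02) = 1.02

1.02


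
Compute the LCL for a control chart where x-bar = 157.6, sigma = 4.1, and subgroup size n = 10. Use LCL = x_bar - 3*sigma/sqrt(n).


LCL = 157.6 - 3 * 4.1 / sqrt(10)

153.71


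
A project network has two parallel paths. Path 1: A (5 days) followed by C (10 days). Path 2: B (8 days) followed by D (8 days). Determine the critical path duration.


Path 1 = 5 + 10 = 15 days
Path 2 = 8 + 8 = 16 days
Duration = max(15, 16) = 16 days

16 days


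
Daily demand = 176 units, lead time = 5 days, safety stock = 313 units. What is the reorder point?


Formula: ROP = (Daily Demand * Lead Time) + Safety Stock
Demand during lead time = 176 * 5 = 880 units
ROP = 880 + 313 = 1193 units

1193 units


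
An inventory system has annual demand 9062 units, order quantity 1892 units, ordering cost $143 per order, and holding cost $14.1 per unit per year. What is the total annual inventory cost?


TC = 9062/1892 * 143 + 1892/2 * 14.1

$14023.52


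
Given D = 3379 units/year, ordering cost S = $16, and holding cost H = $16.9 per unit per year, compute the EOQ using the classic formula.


Formula: EOQ = sqrt(2 * D * S / H)
Numerator: 2 * 3379 * 16 = 108128
2DS/H = 108128 / 16.9 = 6398.1
EOQ = sqrt(6398.1) = 80.0 units

80.0 units


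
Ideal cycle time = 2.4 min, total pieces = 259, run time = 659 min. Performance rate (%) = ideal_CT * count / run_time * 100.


Formula: Performance = (Ideal CT * Total Count) / Run Time * 100
Ideal output time = 2.4 * 259 = 621.6 min
Performance = 621.6 / 659 * 100 = 94.3%

94.3%


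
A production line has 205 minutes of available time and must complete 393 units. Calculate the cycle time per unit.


Formula: CT = Available Time / Number of Units
CT = 205 min / 393 units
CT = 0.52 min/unit

0.52 min/unit


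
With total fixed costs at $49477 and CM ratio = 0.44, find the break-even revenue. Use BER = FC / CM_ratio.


Formula: BER = Fixed Costs / Contribution Margin Ratio
BER = $49477 / 0.44
BER = $112447.73 (to the nearest cent)

$112447.73


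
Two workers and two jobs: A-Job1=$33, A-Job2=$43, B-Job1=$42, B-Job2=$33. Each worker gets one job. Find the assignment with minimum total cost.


Option 1: A->1 + B->2 = $33 + $33 = $66
Option 2: A->2 + B->1 = $43 + $42 = $85
Min cost = min($66, $85) = $66

$66


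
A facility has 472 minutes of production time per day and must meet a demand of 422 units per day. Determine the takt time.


Formula: Takt Time = Available Production Time / Customer Demand
Takt = 472 min/day / 422 units/day
Takt = 1.12 min/unit

1.12 min/unit


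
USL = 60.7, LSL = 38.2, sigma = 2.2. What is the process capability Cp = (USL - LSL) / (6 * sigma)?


Cp = (60.7 - 38.2) / (6 * 2.2)

1.7


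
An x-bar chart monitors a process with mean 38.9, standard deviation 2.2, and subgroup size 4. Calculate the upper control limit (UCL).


UCL = 38.9 + 3 * 2.2 / sqrt(4)

42.2


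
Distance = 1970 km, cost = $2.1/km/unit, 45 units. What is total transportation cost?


TC = dist * cost * units = 1970 * 2.1 * 45 = $186165.00

$186165.00


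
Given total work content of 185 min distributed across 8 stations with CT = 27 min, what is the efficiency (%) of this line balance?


Formula: Efficiency = Sum of Task Times / (N_stations * CT) * 100
Total station capacity = 8 stations * 27 min = 216 min
Efficiency = 185 / 216 * 100 = 85.6%

85.6%


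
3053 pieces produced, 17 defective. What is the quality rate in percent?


Formula: Quality Rate = Good Pieces / Total Pieces * 100
Good pieces = 3053 - 17 = 3036
QR = 3036 / 3053 * 100 = 99.4%

99.4%


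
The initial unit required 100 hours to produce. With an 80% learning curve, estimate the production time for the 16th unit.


Formula: T_n = T_1 * (learning_rate)^(log2(n)) where learning_rate = rate/100
Doublings = log2(16) = 4
T_n = 100 * 0.8^4
T_n = 100 * 0.4096 = 41.0 hours

41.0 hours


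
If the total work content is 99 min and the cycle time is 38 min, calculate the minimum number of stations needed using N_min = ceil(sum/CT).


Formula: N_min = ceil(Sum of Task Times / Cycle Time)
N_min = ceil(99 min / 38 min) = ceil(2.6053)
N_min = 3 stations

3


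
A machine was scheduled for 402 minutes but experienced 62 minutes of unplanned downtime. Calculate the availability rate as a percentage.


Formula: Availability = (Planned Time - Downtime) / Planned Time * 100
Uptime = 402 - 62 = 340 min
Availability = 340 / 402 * 100 = 84.6%

84.6%


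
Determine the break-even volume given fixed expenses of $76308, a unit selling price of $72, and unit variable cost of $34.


Formula: BEQ = Fixed Costs / (Price - Variable Cost)
Contribution margin = $72 - $34 = $38/unit
BEQ = ceil($76308 / $38/unit) = ceil(2008.11) = 2009 units

2009 units


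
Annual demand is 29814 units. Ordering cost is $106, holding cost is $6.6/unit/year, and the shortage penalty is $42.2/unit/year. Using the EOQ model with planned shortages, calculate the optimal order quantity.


Formula: EOQ* = sqrt(2DS/H) * sqrt((H+P)/P)
Base EOQ = sqrt(2*29814*106/6.6) = 978.6 units
Correction = sqrt((6.6+42.2)/42.2) = 1.07536
EOQ* = 978.6 * 1.07536 = 1052.3 units

1052.3 units


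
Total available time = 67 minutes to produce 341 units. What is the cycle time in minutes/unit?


Formula: CT = Available Time / Number of Units
CT = 67 min / 341 units
CT = 0.2 min/unit

0.2 min/unit


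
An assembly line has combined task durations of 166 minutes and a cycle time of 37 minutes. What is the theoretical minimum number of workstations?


Formula: N_min = ceil(Sum of Task Times / Cycle Time)
N_min = ceil(166 min / 37 min) = ceil(4.4865)
N_min = 5 stations

5


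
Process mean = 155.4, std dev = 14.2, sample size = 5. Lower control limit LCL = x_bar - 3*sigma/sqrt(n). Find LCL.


LCL = 155.4 - 3 * 14.2 / sqrt(5)

136.35


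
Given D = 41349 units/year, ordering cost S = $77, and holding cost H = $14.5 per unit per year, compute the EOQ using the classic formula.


Formula: EOQ = sqrt(2 * D * S / H)
Numerator: 2 * 41349 * 77 = 6367746
2DS/H = 6367746 / 14.5 = 439154.9
EOQ = sqrt(439154.9) = 662.7 units

662.7 units


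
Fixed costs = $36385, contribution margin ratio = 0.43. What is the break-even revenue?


Formula: BER = Fixed Costs / Contribution Margin Ratio
BER = $36385 / 0.43
BER = $84616.28 (to the nearest cent)

$84616.28


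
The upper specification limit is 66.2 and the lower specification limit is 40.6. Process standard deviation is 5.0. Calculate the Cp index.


Cp = (66.2 - 40.6) / (6 * 5.0)

0.85


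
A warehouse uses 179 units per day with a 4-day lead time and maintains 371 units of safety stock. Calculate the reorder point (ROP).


Formula: ROP = (Daily Demand * Lead Time) + Safety Stock
Demand during lead time = 179 * 4 = 716 units
ROP = 716 + 371 = 1087 units

1087 units


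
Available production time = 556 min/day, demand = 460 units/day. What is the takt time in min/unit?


Formula: Takt Time = Available Production Time / Customer Demand
Takt = 556 min/day / 460 units/day
Takt = 1.21 min/unit

1.21 min/unit


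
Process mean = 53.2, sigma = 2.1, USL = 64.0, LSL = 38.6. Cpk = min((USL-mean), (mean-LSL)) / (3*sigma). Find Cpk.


Cpu = (64.0 - 53.2) / (3 * 2.1) = 1.71
Cpl = (53.2 - 38.6) / (3 * 2.1) = 2.32
Cpk = min(1.71, 2.32) = 1.71

1.71


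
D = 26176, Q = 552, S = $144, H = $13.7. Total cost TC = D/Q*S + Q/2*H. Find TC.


TC = 26176/552 * 144 + 552/2 * 13.7

$10609.72


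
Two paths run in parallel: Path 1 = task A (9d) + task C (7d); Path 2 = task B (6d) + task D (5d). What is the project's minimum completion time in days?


Path 1 = 9 + 7 = 16 days
Path 2 = 6 + 5 = 11 days
Duration = max(16, 11) = 16 days

16 days


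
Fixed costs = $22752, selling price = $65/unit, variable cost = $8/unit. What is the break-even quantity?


Formula: BEQ = Fixed Costs / (Price - Variable Cost)
Contribution margin = $65 - $8 = $57/unit
BEQ = ceil($22752 / $57/unit) = ceil(399.16) = 400 units

400 units


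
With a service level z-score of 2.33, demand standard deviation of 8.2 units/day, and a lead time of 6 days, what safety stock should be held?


Formula: SS = z * sigma_d * sqrt(LT)
sqrt(LT) = sqrt(6) = 2.4495
SS = 2.33 * 8.2 * 2.4495
SS = 46.8 units

46.8 units


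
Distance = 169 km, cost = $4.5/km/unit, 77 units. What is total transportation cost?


TC = dist * cost * units = 169 * 4.5 * 77 = $58558.50

$58558.50


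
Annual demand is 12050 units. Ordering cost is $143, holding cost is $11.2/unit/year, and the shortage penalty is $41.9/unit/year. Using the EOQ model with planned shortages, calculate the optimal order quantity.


Formula: EOQ* = sqrt(2DS/H) * sqrt((H+P)/P)
Base EOQ = sqrt(2*12050*143/11.2) = 554.71 units
Correction = sqrt((11.2+41.9)/41.9) = 1.12575
EOQ* = 554.71 * 1.12575 = 624.5 units

624.5 units


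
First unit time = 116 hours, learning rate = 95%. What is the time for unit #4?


Formula: T_n = T_1 * (learning_rate)^(log2(n)) where learning_rate = rate/100
Doublings = log2(4) = 2
T_n = 116 * 0.95^2
T_n = 116 * 0.9025 = 104.7 hours

104.7 hours


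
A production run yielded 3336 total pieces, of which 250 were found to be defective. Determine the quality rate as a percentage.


Formula: Quality Rate = Good Pieces / Total Pieces * 100
Good pieces = 3336 - 250 = 3086
QR = 3086 / 3336 * 100 = 92.5%

92.5%


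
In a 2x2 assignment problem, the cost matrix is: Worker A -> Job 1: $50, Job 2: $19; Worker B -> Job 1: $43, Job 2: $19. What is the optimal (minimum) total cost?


Option 1: A->1 + B->2 = $50 + $19 = $69
Option 2: A->2 + B->1 = $19 + $43 = $62
Min cost = min($69, $62) = $62

$62


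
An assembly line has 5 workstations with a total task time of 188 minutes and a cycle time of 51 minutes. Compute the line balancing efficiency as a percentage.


Formula: Efficiency = Sum of Task Times / (N_stations * CT) * 100
Total station capacity = 5 stations * 51 min = 255 min
Efficiency = 188 / 255 * 100 = 73.7%

73.7%


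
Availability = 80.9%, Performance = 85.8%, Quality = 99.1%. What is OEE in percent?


Formula: OEE = Availability * Performance * Quality / 10000
A * P = 80.9% * 85.8% / 100 = 69.41%
OEE = 69.41% * 99.1% / 100 = 68.8%

68.8%


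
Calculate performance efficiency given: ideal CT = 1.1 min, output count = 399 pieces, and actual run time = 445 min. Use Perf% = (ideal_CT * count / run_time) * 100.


Formula: Performance = (Ideal CT * Total Count) / Run Time * 100
Ideal output time = 1.1 * 399 = 438.9 min
Performance = 438.9 / 445 * 100 = 98.6%

98.6%


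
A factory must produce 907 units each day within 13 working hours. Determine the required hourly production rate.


Formula: Production Rate = Daily Demand / Available Hours
Rate = 907 units/day / 13 hours/day
Rate = 69.8 units/hour

69.8 units/hour


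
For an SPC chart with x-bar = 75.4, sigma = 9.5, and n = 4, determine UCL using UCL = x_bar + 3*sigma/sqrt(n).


UCL = 75.4 + 3 * 9.5 / sqrt(4)

89.65


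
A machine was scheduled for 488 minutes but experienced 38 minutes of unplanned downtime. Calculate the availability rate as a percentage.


Formula: Availability = (Planned Time - Downtime) / Planned Time * 100
Uptime = 488 - 38 = 450 min
Availability = 450 / 488 * 100 = 92.2%

92.2%


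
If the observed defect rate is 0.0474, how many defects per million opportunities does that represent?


DPMO = defect_rate * 1000000 = 0.0474 * 1000000

47400


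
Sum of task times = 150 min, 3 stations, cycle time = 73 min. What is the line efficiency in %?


Formula: Efficiency = Sum of Task Times / (N_stations * CT) * 100
Total station capacity = 3 stations * 73 min = 219 min
Efficiency = 150 / 219 * 100 = 68.5%

68.5%


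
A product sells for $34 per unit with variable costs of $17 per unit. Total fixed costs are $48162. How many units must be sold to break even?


Formula: BEQ = Fixed Costs / (Price - Variable Cost)
Contribution margin = $34 - $17 = $17/unit
BEQ = ceil($48162 / $17/unit) = ceil(2833.06) = 2834 units

2834 units


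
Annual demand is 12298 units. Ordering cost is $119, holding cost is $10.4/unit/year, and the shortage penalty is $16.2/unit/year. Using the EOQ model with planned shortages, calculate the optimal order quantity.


Formula: EOQ* = sqrt(2DS/H) * sqrt((H+P)/P)
Base EOQ = sqrt(2*12298*119/10.4) = 530.5 units
Correction = sqrt((10.4+16.2)/16.2) = 1.2814
EOQ* = 530.5 * 1.2814 = 679.8 units

679.8 units
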